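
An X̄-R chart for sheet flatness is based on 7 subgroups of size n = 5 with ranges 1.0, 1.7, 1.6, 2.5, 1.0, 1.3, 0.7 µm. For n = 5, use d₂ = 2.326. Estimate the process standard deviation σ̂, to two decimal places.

R̄ = (1.0 + 1.7 + 1.6 + 2.5 + 1.0 + 1.3 + 0.7) / 7 = 1.4000
σ̂ = R̄ / d₂ = 1.4000 / 2.326 = 0.6019

0.60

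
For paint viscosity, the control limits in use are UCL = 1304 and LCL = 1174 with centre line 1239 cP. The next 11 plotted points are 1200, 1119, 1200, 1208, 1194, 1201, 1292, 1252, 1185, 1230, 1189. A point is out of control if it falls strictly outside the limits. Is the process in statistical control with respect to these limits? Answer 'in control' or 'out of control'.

out of control

Compare each point to [1174, 1304]: sample 2 = 1119 < LCL.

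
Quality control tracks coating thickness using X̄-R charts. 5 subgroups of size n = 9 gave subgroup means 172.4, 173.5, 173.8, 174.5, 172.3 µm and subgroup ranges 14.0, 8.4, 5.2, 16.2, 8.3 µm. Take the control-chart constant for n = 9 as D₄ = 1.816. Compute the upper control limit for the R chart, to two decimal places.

18.92

R̄ = (14.0 + 8.4 + 5.2 + 16.2 + 8.3) / 5 = 52.1000 / 5 = 10.4200
UCL_R = D₄·R̄ = 1.816 × 10.4200 = 18.9227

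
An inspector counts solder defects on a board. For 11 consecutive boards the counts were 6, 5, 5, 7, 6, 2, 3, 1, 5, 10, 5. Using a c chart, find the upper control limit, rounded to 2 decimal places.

c̄ = (6 + 5 + 5 + 7 + 6 + 2 + 3 + 1 + 5 + 10 + 5) / 11 = 55 / 11 = 5.0000
UCL = c̄ + 3√c̄ = 5.0000 + 3 × √5.0000 = 5.0000 + 3 × 2.2361 = 11.7082

11.71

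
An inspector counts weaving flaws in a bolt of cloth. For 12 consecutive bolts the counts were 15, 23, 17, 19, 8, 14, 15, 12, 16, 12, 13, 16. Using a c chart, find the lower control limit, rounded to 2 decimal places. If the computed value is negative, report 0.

3.38

c̄ = (15 + 23 + 17 + 19 + 8 + 14 + 15 + 12 + 16 + 12 + 13 + 16) / 12 = 180 / 12 = 15.0000
LCL = c̄ − 3√c̄ = 15.0000 − 3 × 3.8730 = 3.3810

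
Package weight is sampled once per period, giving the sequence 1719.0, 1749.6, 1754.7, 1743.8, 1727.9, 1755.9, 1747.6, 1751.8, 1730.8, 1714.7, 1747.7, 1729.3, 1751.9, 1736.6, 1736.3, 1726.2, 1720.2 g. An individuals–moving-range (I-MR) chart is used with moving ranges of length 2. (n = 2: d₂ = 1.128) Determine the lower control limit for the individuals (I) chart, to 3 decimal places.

1697.025

X̄ = (1719.0 + 1749.6 + 1754.7 + 1743.8 + 1727.9 + 1755.9 + 1747.6 + 1751.8 + 1730.8 + 1714.7 + 1747.7 + 1729.3 + 1751.9 + 1736.6 + 1736.3 + 1726.2 + 1720.2) / 17 = 1737.8824
Moving ranges: 30.6, 5.1, 10.9, 15.9, 28.0, 8.3, 4.2, 21.0, 16.1, 33.0, 18.4, 22.6, 15.3, 0.3, 10.1, 6.0; M̄R̄ = 245.8000 / 16 = 15.3625
LCL = X̄ − 3·M̄R̄/d₂ = 1737.8824 − 3 × 15.3625 / 1.128 = 1697.0246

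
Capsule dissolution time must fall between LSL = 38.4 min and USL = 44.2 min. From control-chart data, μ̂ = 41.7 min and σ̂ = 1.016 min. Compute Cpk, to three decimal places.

Cpu = (USL − μ̂) / (3σ̂) = (44.2 − 41.7) / (3 × 1.016) = 0.8202; Cpl = (μ̂ − LSL) / (3σ̂) = (41.7 − 38.4) / (3 × 1.016) = 1.0827; Cpk = min(Cpu, Cpl) = 0.8202

0.820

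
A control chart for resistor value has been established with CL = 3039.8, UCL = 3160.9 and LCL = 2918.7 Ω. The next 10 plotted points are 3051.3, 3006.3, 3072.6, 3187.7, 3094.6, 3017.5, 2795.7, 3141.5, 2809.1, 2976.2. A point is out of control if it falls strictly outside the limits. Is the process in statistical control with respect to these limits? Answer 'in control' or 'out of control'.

Compare each point to [2918.7, 3160.9]: sample 4 = 3187.7 > UCL; sample 7 = 2795.7 < LCL; sample 9 = 2809.1 < LCL.

out of control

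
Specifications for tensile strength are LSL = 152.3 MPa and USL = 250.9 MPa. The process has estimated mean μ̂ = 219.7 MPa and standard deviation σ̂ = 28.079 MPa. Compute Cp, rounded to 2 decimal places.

Cp = (USL − LSL) / (6σ̂) = (250.9 − 152.3) / (6 × 28.079) = 98.6000 / 168.4740 = 0.5853

0.59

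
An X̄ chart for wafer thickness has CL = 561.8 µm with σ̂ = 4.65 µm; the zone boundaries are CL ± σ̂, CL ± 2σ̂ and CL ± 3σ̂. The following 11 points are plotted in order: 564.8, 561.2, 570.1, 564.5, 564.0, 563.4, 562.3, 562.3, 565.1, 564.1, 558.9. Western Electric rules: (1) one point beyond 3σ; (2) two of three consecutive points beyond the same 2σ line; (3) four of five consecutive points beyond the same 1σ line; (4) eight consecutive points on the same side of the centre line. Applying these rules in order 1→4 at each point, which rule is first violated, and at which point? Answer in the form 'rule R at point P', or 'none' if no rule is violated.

Zone of each point (C = within 1σ̂, B = 1σ̂–2σ̂, A = 2σ̂–3σ̂, * = beyond 3σ̂; sign = side of CL): 1:+C, 2:-C, 3:+B, 4:+C, 5:+C, 6:+C, 7:+C, 8:+C, 9:+C, 10:+C, 11:-C
Rule 4 (eight consecutive points on the same side of the centre line) is satisfied at point 10.

rule 4 at point 10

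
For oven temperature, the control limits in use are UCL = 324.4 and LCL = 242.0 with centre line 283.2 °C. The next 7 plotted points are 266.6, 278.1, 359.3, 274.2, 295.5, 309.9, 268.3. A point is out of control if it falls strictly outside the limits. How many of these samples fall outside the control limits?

1

Compare each point to [242.0, 324.4]: sample 3 = 359.3 > UCL.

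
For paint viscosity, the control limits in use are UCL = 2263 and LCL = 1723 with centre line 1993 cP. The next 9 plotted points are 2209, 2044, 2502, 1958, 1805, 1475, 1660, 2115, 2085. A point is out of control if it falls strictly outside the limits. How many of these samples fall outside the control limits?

3

Compare each point to [1723, 2263]: sample 3 = 2502 > UCL; sample 6 = 1475 < LCL; sample 7 = 1660 < LCL.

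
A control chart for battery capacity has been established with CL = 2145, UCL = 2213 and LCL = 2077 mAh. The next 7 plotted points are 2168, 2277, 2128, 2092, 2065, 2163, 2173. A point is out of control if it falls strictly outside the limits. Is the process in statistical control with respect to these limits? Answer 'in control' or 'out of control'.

out of control

Compare each point to [2077, 2213]: sample 2 = 2277 > UCL; sample 5 = 2065 < LCL.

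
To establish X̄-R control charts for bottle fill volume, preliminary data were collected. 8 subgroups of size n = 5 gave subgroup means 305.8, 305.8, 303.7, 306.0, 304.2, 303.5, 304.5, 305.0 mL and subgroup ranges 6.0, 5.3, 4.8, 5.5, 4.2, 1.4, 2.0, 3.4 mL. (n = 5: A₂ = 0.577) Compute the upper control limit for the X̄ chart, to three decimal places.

307.164

X̄̄ = (305.8 + 305.8 + 303.7 + 306.0 + 304.2 + 303.5 + 304.5 + 305.0) / 8 = 2438.5000 / 8 = 304.8125
R̄ = (6.0 + 5.3 + 4.8 + 5.5 + 4.2 + 1.4 + 2.0 + 3.4) / 8 = 32.6000 / 8 = 4.0750
UCL = X̄̄ + A₂·R̄ = 304.8125 + 0.577 × 4.0750 = 307.1638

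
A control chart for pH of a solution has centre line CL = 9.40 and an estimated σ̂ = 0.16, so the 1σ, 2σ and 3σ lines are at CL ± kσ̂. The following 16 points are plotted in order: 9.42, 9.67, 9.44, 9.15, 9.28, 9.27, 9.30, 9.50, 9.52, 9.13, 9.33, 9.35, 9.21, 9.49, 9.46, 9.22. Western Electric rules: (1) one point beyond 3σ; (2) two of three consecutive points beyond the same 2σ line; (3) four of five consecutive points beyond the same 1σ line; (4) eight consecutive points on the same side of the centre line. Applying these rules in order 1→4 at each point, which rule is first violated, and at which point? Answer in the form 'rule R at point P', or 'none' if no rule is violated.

none

Zone of each point (C = within 1σ̂, B = 1σ̂–2σ̂, A = 2σ̂–3σ̂, * = beyond 3σ̂; sign = side of CL): 1:+C, 2:+B, 3:+C, 4:-B, 5:-C, 6:-C, 7:-C, 8:+C, 9:+C, 10:-B, 11:-C, 12:-C, 13:-B, 14:+C, 15:+C, 16:-B
No rule fires across all 16 points.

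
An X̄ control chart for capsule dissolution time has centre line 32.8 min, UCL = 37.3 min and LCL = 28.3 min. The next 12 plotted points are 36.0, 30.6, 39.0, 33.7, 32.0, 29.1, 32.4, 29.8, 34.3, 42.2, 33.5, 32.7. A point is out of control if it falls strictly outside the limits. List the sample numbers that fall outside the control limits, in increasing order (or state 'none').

Compare each point to [28.3, 37.3]: sample 3 = 39.0 > UCL; sample 10 = 42.2 > UCL.

3, 10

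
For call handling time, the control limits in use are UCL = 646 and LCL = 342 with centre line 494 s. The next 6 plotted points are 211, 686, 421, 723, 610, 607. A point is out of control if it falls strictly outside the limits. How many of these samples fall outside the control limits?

Compare each point to [342, 646]: sample 1 = 211 < LCL; sample 2 = 686 > UCL; sample 4 = 723 > UCL.

3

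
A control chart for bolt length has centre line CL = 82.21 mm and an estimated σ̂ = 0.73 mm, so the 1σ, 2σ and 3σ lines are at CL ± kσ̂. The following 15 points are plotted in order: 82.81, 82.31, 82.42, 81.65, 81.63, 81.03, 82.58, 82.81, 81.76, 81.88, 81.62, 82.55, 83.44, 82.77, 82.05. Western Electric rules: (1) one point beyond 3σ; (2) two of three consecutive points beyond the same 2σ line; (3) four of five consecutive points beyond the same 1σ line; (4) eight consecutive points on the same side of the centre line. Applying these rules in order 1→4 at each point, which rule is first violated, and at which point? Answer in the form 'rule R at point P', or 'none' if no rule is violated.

none

Zone of each point (C = within 1σ̂, B = 1σ̂–2σ̂, A = 2σ̂–3σ̂, * = beyond 3σ̂; sign = side of CL): 1:+C, 2:+C, 3:+C, 4:-C, 5:-C, 6:-B, 7:+C, 8:+C, 9:-C, 10:-C, 11:-C, 12:+C, 13:+B, 14:+C, 15:-C
No rule fires across all 15 points.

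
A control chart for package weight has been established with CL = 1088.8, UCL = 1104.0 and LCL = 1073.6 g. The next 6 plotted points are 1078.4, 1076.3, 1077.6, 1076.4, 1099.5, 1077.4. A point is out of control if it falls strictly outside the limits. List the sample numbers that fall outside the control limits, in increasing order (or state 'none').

All 6 points lie within [1073.6, 1104.0].

none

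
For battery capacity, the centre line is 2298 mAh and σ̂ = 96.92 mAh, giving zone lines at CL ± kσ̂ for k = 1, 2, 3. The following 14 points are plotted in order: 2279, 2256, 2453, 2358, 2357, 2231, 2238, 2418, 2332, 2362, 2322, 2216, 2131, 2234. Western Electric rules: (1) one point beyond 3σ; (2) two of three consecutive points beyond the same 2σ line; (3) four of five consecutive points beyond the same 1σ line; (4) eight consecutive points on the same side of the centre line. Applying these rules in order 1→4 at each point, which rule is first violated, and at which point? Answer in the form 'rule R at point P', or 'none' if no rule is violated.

none

Zone of each point (C = within 1σ̂, B = 1σ̂–2σ̂, A = 2σ̂–3σ̂, * = beyond 3σ̂; sign = side of CL): 1:-C, 2:-C, 3:+B, 4:+C, 5:+C, 6:-C, 7:-C, 8:+B, 9:+C, 10:+C, 11:+C, 12:-C, 13:-B, 14:-C
No rule fires across all 14 points.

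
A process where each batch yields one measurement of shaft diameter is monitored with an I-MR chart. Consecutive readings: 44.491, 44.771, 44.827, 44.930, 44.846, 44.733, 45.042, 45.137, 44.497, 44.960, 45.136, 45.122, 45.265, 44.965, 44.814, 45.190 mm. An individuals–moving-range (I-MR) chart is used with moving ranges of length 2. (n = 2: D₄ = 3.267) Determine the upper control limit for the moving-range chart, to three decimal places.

0.719

Moving ranges: 0.280, 0.056, 0.103, 0.084, 0.113, 0.309, 0.095, 0.640, 0.463, 0.176, 0.014, 0.143, 0.300, 0.151, 0.376; M̄R̄ = 3.3030 / 15 = 0.2202
UCL_MR = D₄·M̄R̄ = 3.267 × 0.2202 = 0.7194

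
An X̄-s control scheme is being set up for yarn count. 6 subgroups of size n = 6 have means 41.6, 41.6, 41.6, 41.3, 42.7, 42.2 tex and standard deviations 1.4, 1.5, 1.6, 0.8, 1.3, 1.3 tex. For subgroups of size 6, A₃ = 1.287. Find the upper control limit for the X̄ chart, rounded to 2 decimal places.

X̄̄ = (41.6 + 41.6 + 41.6 + 41.3 + 42.7 + 42.2) / 6 = 41.8333
s̄ = (1.4 + 1.5 + 1.6 + 0.8 + 1.3 + 1.3) / 6 = 1.3167
UCL = X̄̄ + A₃·s̄ = 41.8333 + 1.287 × 1.3167 = 43.5279

43.53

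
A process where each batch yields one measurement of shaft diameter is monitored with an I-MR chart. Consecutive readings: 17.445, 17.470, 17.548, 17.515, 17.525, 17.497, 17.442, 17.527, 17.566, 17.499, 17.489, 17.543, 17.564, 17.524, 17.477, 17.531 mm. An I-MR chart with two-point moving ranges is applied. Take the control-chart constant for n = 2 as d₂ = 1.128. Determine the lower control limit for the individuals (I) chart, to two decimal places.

17.40

X̄ = (17.445 + 17.470 + 17.548 + 17.515 + 17.525 + 17.497 + 17.442 + 17.527 + 17.566 + 17.499 + 17.489 + 17.543 + 17.564 + 17.524 + 17.477 + 17.531) / 16 = 17.5101
Moving ranges: 0.025, 0.078, 0.033, 0.010, 0.028, 0.055, 0.085, 0.039, 0.067, 0.010, 0.054, 0.021, 0.040, 0.047, 0.054; M̄R̄ = 0.6460 / 15 = 0.0431
LCL = X̄ − 3·M̄R̄/d₂ = 17.5101 − 3 × 0.0431 / 1.128 = 17.3956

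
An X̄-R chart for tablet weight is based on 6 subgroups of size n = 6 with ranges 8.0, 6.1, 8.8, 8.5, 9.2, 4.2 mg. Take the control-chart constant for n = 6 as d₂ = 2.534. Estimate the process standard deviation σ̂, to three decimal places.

R̄ = (8.0 + 6.1 + 8.8 + 8.5 + 9.2 + 4.2) / 6 = 7.4667
σ̂ = R̄ / d₂ = 7.4667 / 2.534 = 2.9466

2.947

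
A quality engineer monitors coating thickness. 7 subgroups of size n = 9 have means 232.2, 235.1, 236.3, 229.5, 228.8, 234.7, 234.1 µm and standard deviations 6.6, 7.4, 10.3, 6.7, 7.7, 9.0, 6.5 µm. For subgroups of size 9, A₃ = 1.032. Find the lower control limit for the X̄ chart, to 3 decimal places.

224.967

X̄̄ = (232.2 + 235.1 + 236.3 + 229.5 + 228.8 + 234.7 + 234.1) / 7 = 232.9571
s̄ = (6.6 + 7.4 + 10.3 + 6.7 + 7.7 + 9.0 + 6.5) / 7 = 7.7429
LCL = X̄̄ − A₃·s̄ = 232.9571 − 1.032 × 7.7429 = 224.9665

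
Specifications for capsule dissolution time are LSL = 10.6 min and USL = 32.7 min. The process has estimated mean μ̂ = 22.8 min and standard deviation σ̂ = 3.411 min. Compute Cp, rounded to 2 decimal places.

1.08

Cp = (USL − LSL) / (6σ̂) = (32.7 − 10.6) / (6 × 3.411) = 22.1000 / 20.4660 = 1.0798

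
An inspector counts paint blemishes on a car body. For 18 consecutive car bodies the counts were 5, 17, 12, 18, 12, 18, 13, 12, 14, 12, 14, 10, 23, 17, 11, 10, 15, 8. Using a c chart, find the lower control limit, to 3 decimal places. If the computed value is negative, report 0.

2.412

c̄ = (5 + 17 + 12 + 18 + 12 + 18 + 13 + 12 + 14 + 12 + 14 + 10 + 23 + 17 + 11 + 10 + 15 + 8) / 18 = 241 / 18 = 13.3889
LCL = c̄ − 3√c̄ = 13.3889 − 3 × 3.6591 = 2.4116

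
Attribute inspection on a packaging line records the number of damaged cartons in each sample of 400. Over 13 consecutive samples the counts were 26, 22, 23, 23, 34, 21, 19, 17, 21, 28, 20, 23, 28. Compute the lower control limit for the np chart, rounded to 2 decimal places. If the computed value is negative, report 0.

p̄ = Σdᵢ / (k·n) = 305 / (13 × 400) = 0.05865
LCL = np̄ − 3·√(np̄(1−p̄)) = 23.4615 − 3 × 4.6995 = 9.3630

9.36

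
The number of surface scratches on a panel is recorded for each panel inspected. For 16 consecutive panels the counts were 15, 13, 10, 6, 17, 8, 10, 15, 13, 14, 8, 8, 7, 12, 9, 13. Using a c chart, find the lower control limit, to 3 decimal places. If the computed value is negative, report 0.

c̄ = (15 + 13 + 10 + 6 + 17 + 8 + 10 + 15 + 13 + 14 + 8 + 8 + 7 + 12 + 9 + 13) / 16 = 178 / 16 = 11.1250
LCL = c̄ − 3√c̄ = 11.1250 − 3 × 3.3354 = 1.1188

1.119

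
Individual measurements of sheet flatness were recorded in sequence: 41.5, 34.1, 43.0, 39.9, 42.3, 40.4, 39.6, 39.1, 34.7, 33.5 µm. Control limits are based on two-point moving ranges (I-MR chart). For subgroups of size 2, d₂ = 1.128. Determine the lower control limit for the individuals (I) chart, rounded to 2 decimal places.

29.77

X̄ = (41.5 + 34.1 + 43.0 + 39.9 + 42.3 + 40.4 + 39.6 + 39.1 + 34.7 + 33.5) / 10 = 38.8100
Moving ranges: 7.4, 8.9, 3.1, 2.4, 1.9, 0.8, 0.5, 4.4, 1.2; M̄R̄ = 30.6000 / 9 = 3.4000
LCL = X̄ − 3·M̄R̄/d₂ = 38.8100 − 3 × 3.4000 / 1.128 = 29.7674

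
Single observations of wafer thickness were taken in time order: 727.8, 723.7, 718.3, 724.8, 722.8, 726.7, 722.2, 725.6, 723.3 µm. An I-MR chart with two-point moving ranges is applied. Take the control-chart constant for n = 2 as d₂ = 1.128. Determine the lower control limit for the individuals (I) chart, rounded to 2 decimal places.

713.24

X̄ = (727.8 + 723.7 + 718.3 + 724.8 + 722.8 + 726.7 + 722.2 + 725.6 + 723.3) / 9 = 723.9111
Moving ranges: 4.1, 5.4, 6.5, 2.0, 3.9, 4.5, 3.4, 2.3; M̄R̄ = 32.1000 / 8 = 4.0125
LCL = X̄ − 3·M̄R̄/d₂ = 723.9111 − 3 × 4.0125 / 1.128 = 713.2396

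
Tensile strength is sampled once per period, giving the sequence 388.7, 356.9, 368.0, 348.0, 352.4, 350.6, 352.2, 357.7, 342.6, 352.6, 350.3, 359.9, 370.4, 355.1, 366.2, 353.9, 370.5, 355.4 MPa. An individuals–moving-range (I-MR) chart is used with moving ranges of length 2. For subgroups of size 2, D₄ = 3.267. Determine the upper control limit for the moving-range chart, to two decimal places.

37.30

Moving ranges: 31.8, 11.1, 20.0, 4.4, 1.8, 1.6, 5.5, 15.1, 10.0, 2.3, 9.6, 10.5, 15.3, 11.1, 12.3, 16.6, 15.1; M̄R̄ = 194.1000 / 17 = 11.4176
UCL_MR = D₄·M̄R̄ = 3.267 × 11.4176 = 37.3015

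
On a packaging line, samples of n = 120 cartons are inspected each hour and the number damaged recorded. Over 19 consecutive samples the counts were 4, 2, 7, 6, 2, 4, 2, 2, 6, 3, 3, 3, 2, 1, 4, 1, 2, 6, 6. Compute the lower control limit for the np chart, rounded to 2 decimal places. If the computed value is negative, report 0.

0.00

p̄ = Σdᵢ / (k·n) = 66 / (19 × 120) = 0.02895
LCL = np̄ − 3·√(np̄(1−p̄)) = 3.4737 − 3 × 1.8366 = -2.0361 → 0 (negative, so LCL = 0)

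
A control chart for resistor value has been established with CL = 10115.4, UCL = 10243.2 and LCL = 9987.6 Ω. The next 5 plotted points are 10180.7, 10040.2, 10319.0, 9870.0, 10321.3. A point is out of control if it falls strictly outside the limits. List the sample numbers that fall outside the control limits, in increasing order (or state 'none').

3, 4, 5

Compare each point to [9987.6, 10243.2]: sample 3 = 10319.0 > UCL; sample 4 = 9870.0 < LCL; sample 5 = 10321.3 > UCL.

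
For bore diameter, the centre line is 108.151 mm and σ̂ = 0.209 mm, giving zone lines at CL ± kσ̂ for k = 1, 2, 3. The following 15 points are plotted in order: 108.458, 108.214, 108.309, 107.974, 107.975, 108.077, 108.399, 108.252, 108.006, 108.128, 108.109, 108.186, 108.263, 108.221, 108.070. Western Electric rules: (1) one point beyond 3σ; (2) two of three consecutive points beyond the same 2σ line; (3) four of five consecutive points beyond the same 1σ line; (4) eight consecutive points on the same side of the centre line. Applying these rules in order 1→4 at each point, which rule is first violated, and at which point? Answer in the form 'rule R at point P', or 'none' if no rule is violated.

Zone of each point (C = within 1σ̂, B = 1σ̂–2σ̂, A = 2σ̂–3σ̂, * = beyond 3σ̂; sign = side of CL): 1:+B, 2:+C, 3:+C, 4:-C, 5:-C, 6:-C, 7:+B, 8:+C, 9:-C, 10:-C, 11:-C, 12:+C, 13:+C, 14:+C, 15:-C
No rule fires across all 15 points.

none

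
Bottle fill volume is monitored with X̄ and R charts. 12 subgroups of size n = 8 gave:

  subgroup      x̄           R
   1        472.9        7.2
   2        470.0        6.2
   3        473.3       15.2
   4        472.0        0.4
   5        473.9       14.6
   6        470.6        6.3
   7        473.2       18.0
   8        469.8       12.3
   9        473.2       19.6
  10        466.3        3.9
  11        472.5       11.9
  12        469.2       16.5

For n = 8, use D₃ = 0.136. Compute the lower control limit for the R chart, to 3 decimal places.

R̄ = (7.2 + 6.2 + 15.2 + 0.4 + 14.6 + 6.3 + 18.0 + 12.3 + 19.6 + 3.9 + 11.9 + 16.5) / 12 = 132.1000 / 12 = 11.0083
LCL_R = D₃·R̄ = 0.136 × 11.0083 = 1.4971

1.497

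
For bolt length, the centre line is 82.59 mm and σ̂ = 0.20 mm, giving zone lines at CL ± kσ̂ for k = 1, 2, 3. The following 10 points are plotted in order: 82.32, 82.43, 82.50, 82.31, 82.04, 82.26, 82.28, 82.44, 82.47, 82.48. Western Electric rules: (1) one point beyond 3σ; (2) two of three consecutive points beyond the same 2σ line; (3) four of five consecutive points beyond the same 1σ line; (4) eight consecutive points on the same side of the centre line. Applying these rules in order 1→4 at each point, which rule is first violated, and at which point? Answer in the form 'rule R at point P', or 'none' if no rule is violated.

rule 3 at point 7

Zone of each point (C = within 1σ̂, B = 1σ̂–2σ̂, A = 2σ̂–3σ̂, * = beyond 3σ̂; sign = side of CL): 1:-B, 2:-C, 3:-C, 4:-B, 5:-A, 6:-B, 7:-B, 8:-C, 9:-C, 10:-C
Rule 3 (four of five consecutive points beyond the same 1σ limit) is satisfied at point 7.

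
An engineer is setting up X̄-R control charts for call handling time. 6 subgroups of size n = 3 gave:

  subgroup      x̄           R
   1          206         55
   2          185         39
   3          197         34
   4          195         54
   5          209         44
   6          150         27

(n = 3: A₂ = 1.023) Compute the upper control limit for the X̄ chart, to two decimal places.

X̄̄ = (206 + 185 + 197 + 195 + 209 + 150) / 6 = 1142.0000 / 6 = 190.3333
R̄ = (55 + 39 + 34 + 54 + 44 + 27) / 6 = 253.0000 / 6 = 42.1667
UCL = X̄̄ + A₂·R̄ = 190.3333 + 1.023 × 42.1667 = 233.4698

233.47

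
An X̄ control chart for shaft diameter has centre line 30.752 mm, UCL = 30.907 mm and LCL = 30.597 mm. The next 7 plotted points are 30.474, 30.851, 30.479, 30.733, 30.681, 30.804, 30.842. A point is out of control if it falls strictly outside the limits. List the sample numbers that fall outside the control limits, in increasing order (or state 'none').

1, 3

Compare each point to [30.597, 30.907]: sample 1 = 30.474 < LCL; sample 3 = 30.479 < LCL.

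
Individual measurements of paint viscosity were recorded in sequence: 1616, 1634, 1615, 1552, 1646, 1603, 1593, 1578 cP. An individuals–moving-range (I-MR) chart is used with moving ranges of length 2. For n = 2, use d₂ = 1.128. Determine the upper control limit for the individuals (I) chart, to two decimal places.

X̄ = (1616 + 1634 + 1615 + 1552 + 1646 + 1603 + 1593 + 1578) / 8 = 1604.6250
Moving ranges: 18, 19, 63, 94, 43, 10, 15; M̄R̄ = 262.0000 / 7 = 37.4286
UCL = X̄ + 3·M̄R̄/d₂ = 1604.6250 + 3 × 37.4286 / 1.128 = 1704.1691

1704.17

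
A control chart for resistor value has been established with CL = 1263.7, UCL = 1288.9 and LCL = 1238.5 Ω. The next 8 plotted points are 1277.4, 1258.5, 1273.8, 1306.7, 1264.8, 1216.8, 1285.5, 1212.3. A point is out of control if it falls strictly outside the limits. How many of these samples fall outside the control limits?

3

Compare each point to [1238.5, 1288.9]: sample 4 = 1306.7 > UCL; sample 6 = 1216.8 < LCL; sample 8 = 1212.3 < LCL.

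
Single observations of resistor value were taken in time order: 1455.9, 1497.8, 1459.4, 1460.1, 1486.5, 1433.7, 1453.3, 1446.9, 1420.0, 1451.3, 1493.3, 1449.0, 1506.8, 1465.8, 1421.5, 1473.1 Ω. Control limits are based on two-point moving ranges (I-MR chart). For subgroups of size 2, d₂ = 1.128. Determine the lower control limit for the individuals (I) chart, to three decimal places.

1367.744

X̄ = (1455.9 + 1497.8 + 1459.4 + 1460.1 + 1486.5 + 1433.7 + 1453.3 + 1446.9 + 1420.0 + 1451.3 + 1493.3 + 1449.0 + 1506.8 + 1465.8 + 1421.5 + 1473.1) / 16 = 1460.9000
Moving ranges: 41.9, 38.4, 0.7, 26.4, 52.8, 19.6, 6.4, 26.9, 31.3, 42.0, 44.3, 57.8, 41.0, 44.3, 51.6; M̄R̄ = 525.4000 / 15 = 35.0267
LCL = X̄ − 3·M̄R̄/d₂ = 1460.9000 − 3 × 35.0267 / 1.128 = 1367.7440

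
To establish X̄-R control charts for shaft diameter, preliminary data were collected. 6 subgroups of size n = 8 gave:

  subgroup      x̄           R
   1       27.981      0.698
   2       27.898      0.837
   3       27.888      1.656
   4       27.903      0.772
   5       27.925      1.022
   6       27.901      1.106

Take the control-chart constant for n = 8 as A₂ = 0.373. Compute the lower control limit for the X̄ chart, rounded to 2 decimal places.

27.54

X̄̄ = (27.981 + 27.898 + 27.888 + 27.903 + 27.925 + 27.901) / 6 = 167.4960 / 6 = 27.9160
R̄ = (0.698 + 0.837 + 1.656 + 0.772 + 1.022 + 1.106) / 6 = 6.0910 / 6 = 1.0152
LCL = X̄̄ − A₂·R̄ = 27.9160 − 0.373 × 1.0152 = 27.5373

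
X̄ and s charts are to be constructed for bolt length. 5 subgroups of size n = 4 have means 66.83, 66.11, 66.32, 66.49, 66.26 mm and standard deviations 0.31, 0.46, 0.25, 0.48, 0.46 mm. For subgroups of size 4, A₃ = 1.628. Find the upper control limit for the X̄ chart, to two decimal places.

X̄̄ = (66.83 + 66.11 + 66.32 + 66.49 + 66.26) / 5 = 66.4020
s̄ = (0.31 + 0.46 + 0.25 + 0.48 + 0.46) / 5 = 0.3920
UCL = X̄̄ + A₃·s̄ = 66.4020 + 1.628 × 0.3920 = 67.0402

67.04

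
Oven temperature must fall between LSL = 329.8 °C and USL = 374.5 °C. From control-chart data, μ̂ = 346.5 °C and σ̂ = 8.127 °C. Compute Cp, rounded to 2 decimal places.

Cp = (USL − LSL) / (6σ̂) = (374.5 − 329.8) / (6 × 8.127) = 44.7000 / 48.7620 = 0.9167

0.92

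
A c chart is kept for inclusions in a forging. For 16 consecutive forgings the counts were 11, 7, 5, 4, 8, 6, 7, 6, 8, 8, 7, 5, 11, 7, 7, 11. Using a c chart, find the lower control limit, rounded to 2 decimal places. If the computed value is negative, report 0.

c̄ = (11 + 7 + 5 + 4 + 8 + 6 + 7 + 6 + 8 + 8 + 7 + 5 + 11 + 7 + 7 + 11) / 16 = 118 / 16 = 7.3750
LCL = c̄ − 3√c̄ = 7.3750 − 3 × 2.7157 = -0.7721 → 0 (cannot be negative)

0.00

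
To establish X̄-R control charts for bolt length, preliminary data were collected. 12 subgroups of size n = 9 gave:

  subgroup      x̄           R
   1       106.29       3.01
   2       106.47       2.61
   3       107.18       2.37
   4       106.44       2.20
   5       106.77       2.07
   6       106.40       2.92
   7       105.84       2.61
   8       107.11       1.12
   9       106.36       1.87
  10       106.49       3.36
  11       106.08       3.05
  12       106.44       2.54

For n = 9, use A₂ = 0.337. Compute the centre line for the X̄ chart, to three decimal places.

106.489

X̄̄ = (106.29 + 106.47 + 107.18 + 106.44 + 106.77 + 106.40 + 105.84 + 107.11 + 106.36 + 106.49 + 106.08 + 106.44) / 12 = 1277.8700 / 12 = 106.4892
CL = X̄̄ = 106.4892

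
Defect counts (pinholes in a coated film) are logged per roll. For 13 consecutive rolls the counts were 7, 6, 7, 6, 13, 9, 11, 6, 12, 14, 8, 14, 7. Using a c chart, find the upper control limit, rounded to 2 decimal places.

c̄ = (7 + 6 + 7 + 6 + 13 + 9 + 11 + 6 + 12 + 14 + 8 + 14 + 7) / 13 = 120 / 13 = 9.2308
UCL = c̄ + 3√c̄ = 9.2308 + 3 × √9.2308 = 9.2308 + 3 × 3.0382 = 18.3454

18.35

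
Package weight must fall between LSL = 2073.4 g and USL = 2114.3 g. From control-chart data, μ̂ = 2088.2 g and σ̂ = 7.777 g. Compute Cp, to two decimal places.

0.88

Cp = (USL − LSL) / (6σ̂) = (2114.3 − 2073.4) / (6 × 7.777) = 40.9000 / 46.6620 = 0.8765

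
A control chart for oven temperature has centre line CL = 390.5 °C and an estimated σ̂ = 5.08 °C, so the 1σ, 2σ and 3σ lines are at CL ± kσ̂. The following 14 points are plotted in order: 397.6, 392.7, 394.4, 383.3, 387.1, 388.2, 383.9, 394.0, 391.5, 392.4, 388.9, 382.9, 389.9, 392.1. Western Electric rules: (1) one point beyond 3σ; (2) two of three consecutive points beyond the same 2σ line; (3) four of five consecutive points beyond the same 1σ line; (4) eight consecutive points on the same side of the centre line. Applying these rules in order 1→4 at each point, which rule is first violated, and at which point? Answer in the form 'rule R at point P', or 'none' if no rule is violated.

Zone of each point (C = within 1σ̂, B = 1σ̂–2σ̂, A = 2σ̂–3σ̂, * = beyond 3σ̂; sign = side of CL): 1:+B, 2:+C, 3:+C, 4:-B, 5:-C, 6:-C, 7:-B, 8:+C, 9:+C, 10:+C, 11:-C, 12:-B, 13:-C, 14:+C
No rule fires across all 14 points.

none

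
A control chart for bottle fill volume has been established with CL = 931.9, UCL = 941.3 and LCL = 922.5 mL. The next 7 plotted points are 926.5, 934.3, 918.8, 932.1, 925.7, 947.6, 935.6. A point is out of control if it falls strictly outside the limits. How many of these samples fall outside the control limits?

Compare each point to [922.5, 941.3]: sample 3 = 918.8 < LCL; sample 6 = 947.6 > UCL.

2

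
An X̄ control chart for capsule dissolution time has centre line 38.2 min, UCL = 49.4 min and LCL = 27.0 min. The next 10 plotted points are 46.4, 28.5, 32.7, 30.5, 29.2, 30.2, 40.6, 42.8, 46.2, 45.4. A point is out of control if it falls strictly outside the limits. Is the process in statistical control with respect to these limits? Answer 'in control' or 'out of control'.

in control

All 10 points lie within [27.0, 49.4].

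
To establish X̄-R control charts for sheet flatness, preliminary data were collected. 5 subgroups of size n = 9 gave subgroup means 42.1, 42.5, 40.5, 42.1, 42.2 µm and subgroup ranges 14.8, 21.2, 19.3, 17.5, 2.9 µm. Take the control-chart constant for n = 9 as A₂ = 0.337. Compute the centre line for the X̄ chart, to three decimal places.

X̄̄ = (42.1 + 42.5 + 40.5 + 42.1 + 42.2) / 5 = 209.4000 / 5 = 41.8800
CL = X̄̄ = 41.8800

41.880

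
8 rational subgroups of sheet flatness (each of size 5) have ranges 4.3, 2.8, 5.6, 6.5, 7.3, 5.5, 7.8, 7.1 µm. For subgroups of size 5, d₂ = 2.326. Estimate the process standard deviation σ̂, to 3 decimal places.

R̄ = (4.3 + 2.8 + 5.6 + 6.5 + 7.3 + 5.5 + 7.8 + 7.1) / 8 = 5.8625
σ̂ = R̄ / d₂ = 5.8625 / 2.326 = 2.5204

2.520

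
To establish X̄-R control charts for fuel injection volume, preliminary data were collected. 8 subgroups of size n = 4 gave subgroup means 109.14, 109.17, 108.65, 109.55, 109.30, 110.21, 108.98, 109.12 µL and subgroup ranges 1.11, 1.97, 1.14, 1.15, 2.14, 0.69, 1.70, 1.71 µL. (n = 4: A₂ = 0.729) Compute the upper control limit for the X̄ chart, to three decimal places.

X̄̄ = (109.14 + 109.17 + 108.65 + 109.55 + 109.30 + 110.21 + 108.98 + 109.12) / 8 = 874.1200 / 8 = 109.2650
R̄ = (1.11 + 1.97 + 1.14 + 1.15 + 2.14 + 0.69 + 1.70 + 1.71) / 8 = 11.6100 / 8 = 1.4512
UCL = X̄̄ + A₂·R̄ = 109.2650 + 0.729 × 1.4512 = 110.3230

110.323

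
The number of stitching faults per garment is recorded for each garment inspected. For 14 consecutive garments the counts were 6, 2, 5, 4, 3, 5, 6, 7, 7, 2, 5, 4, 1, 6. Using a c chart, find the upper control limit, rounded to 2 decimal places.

10.86

c̄ = (6 + 2 + 5 + 4 + 3 + 5 + 6 + 7 + 7 + 2 + 5 + 4 + 1 + 6) / 14 = 63 / 14 = 4.5000
UCL = c̄ + 3√c̄ = 4.5000 + 3 × √4.5000 = 4.5000 + 3 × 2.1213 = 10.8640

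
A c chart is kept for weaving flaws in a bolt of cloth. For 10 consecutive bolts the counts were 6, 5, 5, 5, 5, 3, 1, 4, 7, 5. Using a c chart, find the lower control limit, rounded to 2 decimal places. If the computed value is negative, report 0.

c̄ = (6 + 5 + 5 + 5 + 5 + 3 + 1 + 4 + 7 + 5) / 10 = 46 / 10 = 4.6000
LCL = c̄ − 3√c̄ = 4.6000 − 3 × 2.1448 = -1.8343 → 0 (cannot be negative)

0.00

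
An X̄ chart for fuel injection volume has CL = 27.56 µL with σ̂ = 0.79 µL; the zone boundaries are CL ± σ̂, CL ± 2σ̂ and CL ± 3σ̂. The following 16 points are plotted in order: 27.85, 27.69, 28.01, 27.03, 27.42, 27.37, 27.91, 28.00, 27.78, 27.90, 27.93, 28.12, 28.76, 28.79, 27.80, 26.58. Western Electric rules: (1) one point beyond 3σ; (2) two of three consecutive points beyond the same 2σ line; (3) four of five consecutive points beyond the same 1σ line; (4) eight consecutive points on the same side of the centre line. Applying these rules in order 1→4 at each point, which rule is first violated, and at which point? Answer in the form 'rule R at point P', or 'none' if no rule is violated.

rule 4 at point 14

Zone of each point (C = within 1σ̂, B = 1σ̂–2σ̂, A = 2σ̂–3σ̂, * = beyond 3σ̂; sign = side of CL): 1:+C, 2:+C, 3:+C, 4:-C, 5:-C, 6:-C, 7:+C, 8:+C, 9:+C, 10:+C, 11:+C, 12:+C, 13:+B, 14:+B, 15:+C, 16:-B
Rule 4 (eight consecutive points on the same side of the centre line) is satisfied at point 14.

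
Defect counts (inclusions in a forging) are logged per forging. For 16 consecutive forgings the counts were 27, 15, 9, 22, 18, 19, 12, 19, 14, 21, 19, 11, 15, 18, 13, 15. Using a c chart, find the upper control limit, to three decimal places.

c̄ = (27 + 15 + 9 + 22 + 18 + 19 + 12 + 19 + 14 + 21 + 19 + 11 + 15 + 18 + 13 + 15) / 16 = 267 / 16 = 16.6875
UCL = c̄ + 3√c̄ = 16.6875 + 3 × √16.6875 = 16.6875 + 3 × 4.0850 = 28.9426

28.943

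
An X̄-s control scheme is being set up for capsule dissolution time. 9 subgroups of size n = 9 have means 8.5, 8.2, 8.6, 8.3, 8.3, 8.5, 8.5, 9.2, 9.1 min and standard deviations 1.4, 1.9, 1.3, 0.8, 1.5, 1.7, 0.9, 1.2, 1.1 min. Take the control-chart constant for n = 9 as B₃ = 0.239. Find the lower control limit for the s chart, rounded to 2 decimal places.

0.31

s̄ = (1.4 + 1.9 + 1.3 + 0.8 + 1.5 + 1.7 + 0.9 + 1.2 + 1.1) / 9 = 1.3111
LCL_s = B₃·s̄ = 0.239 × 1.3111 = 0.3134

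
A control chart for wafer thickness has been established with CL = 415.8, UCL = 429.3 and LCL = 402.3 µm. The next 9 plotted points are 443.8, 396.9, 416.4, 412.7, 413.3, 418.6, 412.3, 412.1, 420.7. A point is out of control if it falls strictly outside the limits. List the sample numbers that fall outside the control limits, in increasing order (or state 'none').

1, 2

Compare each point to [402.3, 429.3]: sample 1 = 443.8 > UCL; sample 2 = 396.9 < LCL.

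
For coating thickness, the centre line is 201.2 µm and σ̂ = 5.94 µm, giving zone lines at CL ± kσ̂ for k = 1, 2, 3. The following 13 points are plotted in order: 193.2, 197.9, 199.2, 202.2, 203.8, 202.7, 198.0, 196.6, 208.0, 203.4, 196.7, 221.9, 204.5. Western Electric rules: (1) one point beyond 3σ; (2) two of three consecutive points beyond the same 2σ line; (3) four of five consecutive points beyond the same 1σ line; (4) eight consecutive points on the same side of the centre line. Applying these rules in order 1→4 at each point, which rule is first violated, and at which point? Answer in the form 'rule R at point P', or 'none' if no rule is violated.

Zone of each point (C = within 1σ̂, B = 1σ̂–2σ̂, A = 2σ̂–3σ̂, * = beyond 3σ̂; sign = side of CL): 1:-B, 2:-C, 3:-C, 4:+C, 5:+C, 6:+C, 7:-C, 8:-C, 9:+B, 10:+C, 11:-C, 12:+*, 13:+C
Rule 1 (one point beyond the 3σ limits) is satisfied at point 12.

rule 1 at point 12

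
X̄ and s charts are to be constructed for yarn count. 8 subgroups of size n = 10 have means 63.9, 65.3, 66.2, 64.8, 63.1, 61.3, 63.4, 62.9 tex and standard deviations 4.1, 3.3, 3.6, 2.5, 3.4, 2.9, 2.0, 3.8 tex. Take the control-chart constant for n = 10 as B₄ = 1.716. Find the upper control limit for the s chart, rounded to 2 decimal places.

s̄ = (4.1 + 3.3 + 3.6 + 2.5 + 3.4 + 2.9 + 2.0 + 3.8) / 8 = 3.2000
UCL_s = B₄·s̄ = 1.716 × 3.2000 = 5.4912

5.49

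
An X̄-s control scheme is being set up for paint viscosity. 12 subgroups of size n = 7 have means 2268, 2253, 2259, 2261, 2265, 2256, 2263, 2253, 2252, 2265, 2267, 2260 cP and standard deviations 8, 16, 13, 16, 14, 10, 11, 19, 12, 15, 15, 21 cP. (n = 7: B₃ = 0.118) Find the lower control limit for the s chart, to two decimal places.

s̄ = (8 + 16 + 13 + 16 + 14 + 10 + 11 + 19 + 12 + 15 + 15 + 21) / 12 = 14.1667
LCL_s = B₃·s̄ = 0.118 × 14.1667 = 1.6717

1.67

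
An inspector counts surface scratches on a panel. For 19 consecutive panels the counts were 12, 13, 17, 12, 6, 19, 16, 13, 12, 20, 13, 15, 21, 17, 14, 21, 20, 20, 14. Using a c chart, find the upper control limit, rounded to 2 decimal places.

c̄ = (12 + 13 + 17 + 12 + 6 + 19 + 16 + 13 + 12 + 20 + 13 + 15 + 21 + 17 + 14 + 21 + 20 + 20 + 14) / 19 = 295 / 19 = 15.5263
UCL = c̄ + 3√c̄ = 15.5263 + 3 × √15.5263 = 15.5263 + 3 × 3.9403 = 27.3473

27.35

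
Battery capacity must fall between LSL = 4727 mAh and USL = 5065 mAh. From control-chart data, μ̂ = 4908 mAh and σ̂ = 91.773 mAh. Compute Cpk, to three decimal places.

0.570

Cpu = (USL − μ̂) / (3σ̂) = (5065 − 4908) / (3 × 91.773) = 0.5702; Cpl = (μ̂ − LSL) / (3σ̂) = (4908 − 4727) / (3 × 91.773) = 0.6574; Cpk = min(Cpu, Cpl) = 0.5702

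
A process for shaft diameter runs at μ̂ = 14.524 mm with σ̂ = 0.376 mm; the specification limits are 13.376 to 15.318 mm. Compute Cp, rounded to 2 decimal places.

Cp = (USL − LSL) / (6σ̂) = (15.318 − 13.376) / (6 × 0.376) = 1.9420 / 2.2560 = 0.8608

0.86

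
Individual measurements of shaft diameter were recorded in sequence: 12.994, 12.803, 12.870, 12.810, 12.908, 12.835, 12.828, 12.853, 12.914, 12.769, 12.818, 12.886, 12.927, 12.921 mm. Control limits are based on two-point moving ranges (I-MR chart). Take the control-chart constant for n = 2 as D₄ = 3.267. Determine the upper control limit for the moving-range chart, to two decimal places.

Moving ranges: 0.191, 0.067, 0.060, 0.098, 0.073, 0.007, 0.025, 0.061, 0.145, 0.049, 0.068, 0.041, 0.006; M̄R̄ = 0.8910 / 13 = 0.0685
UCL_MR = D₄·M̄R̄ = 3.267 × 0.0685 = 0.2239

0.22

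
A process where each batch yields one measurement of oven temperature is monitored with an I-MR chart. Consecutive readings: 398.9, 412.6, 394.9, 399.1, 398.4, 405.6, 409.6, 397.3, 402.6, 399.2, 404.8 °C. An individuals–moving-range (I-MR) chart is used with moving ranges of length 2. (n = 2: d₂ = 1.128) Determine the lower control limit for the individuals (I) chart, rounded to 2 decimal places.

X̄ = (398.9 + 412.6 + 394.9 + 399.1 + 398.4 + 405.6 + 409.6 + 397.3 + 402.6 + 399.2 + 404.8) / 11 = 402.0909
Moving ranges: 13.7, 17.7, 4.2, 0.7, 7.2, 4.0, 12.3, 5.3, 3.4, 5.6; M̄R̄ = 74.1000 / 10 = 7.4100
LCL = X̄ − 3·M̄R̄/d₂ = 402.0909 − 3 × 7.4100 / 1.128 = 382.3835

382.38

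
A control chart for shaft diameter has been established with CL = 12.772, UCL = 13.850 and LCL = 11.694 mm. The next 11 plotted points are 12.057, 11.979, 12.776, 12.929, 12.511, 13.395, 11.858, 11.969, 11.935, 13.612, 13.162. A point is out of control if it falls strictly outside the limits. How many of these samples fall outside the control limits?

All 11 points lie within [11.694, 13.850].

0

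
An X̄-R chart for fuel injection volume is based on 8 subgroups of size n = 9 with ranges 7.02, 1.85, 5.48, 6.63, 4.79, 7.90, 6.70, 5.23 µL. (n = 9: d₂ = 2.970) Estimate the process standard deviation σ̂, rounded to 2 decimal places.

1.92

R̄ = (7.02 + 1.85 + 5.48 + 6.63 + 4.79 + 7.90 + 6.70 + 5.23) / 8 = 5.7000
σ̂ = R̄ / d₂ = 5.7000 / 2.970 = 1.9192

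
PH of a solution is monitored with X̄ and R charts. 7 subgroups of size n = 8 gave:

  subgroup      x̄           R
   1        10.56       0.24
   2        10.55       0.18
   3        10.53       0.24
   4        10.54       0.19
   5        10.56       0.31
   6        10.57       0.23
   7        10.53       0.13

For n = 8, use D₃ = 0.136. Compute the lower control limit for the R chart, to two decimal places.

R̄ = (0.24 + 0.18 + 0.24 + 0.19 + 0.31 + 0.23 + 0.13) / 7 = 1.5200 / 7 = 0.2171
LCL_R = D₃·R̄ = 0.136 × 0.2171 = 0.0295

0.03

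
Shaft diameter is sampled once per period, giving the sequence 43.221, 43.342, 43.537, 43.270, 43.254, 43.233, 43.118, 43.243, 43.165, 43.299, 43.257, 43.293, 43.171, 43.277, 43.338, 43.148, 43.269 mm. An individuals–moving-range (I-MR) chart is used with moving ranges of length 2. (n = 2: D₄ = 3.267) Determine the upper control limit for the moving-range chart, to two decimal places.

0.36

Moving ranges: 0.121, 0.195, 0.267, 0.016, 0.021, 0.115, 0.125, 0.078, 0.134, 0.042, 0.036, 0.122, 0.106, 0.061, 0.190, 0.121; M̄R̄ = 1.7500 / 16 = 0.1094
UCL_MR = D₄·M̄R̄ = 3.267 × 0.1094 = 0.3573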